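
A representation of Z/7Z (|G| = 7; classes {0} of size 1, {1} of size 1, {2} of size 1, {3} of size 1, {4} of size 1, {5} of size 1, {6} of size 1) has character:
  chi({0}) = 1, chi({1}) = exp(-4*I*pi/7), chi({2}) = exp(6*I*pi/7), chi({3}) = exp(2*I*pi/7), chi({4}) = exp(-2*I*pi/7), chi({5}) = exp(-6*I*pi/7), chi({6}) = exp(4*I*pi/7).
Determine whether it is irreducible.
Irreducible: <chi, chi> = 1.

Working: <chi, chi> = (1/|G|) sum_C |C| * |chi(C)|^2 = (1/7)[1*|1|^2 + 1*|exp(-4*I*pi/7)|^2 + 1*|exp(6*I*pi/7)|^2 + 1*|exp(2*I*pi/7)|^2 + 1*|exp(-2*I*pi/7)|^2 + 1*|exp(-6*I*pi/7)|^2 + 1*|exp(4*I*pi/7)|^2]
  = (1/7)[(1) + (1) + (1) + (1) + (1) + (1) + (1)] = 7/7 = 1.
(Exp terms are combined using exp(i*s)*conj(exp(i*t)) = exp(i*(s-t)), and sums of them are collapsed using the identity that for every m > 1 the m distinct m-th roots of unity sum to 0, e.g. 1 + exp(2*I*pi/3) + exp(-2*I*pi/3) = 0.)
A character is irreducible iff <chi, chi> = 1, so this representation is irreducible.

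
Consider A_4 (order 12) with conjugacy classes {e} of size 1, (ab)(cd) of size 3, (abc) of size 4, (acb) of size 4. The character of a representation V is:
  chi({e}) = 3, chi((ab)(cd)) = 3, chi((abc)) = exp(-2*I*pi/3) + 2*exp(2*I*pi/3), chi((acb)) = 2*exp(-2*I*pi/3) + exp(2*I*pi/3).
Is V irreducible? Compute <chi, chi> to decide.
Not irreducible (reducible): <chi, chi> = 5 > 1.

Working: <chi, chi> = (1/|G|) sum_C |C| * |chi(C)|^2 = (1/12)[1*|3|^2 + 3*|3|^2 + 4*|exp(-2*I*pi/3) + 2*exp(2*I*pi/3)|^2 + 4*|2*exp(-2*I*pi/3) + exp(2*I*pi/3)|^2]
  = (1/12)[(9) + (27) + (12) + (12)] = 60/12 = 5.
(Exp terms are combined using exp(i*s)*conj(exp(i*t)) = exp(i*(s-t)), and sums of them are collapsed using the identity that for every m > 1 the m distinct m-th roots of unity sum to 0, e.g. 1 + exp(2*I*pi/3) + exp(-2*I*pi/3) = 0.)
A character is irreducible iff <chi, chi> = 1, so this representation is reducible.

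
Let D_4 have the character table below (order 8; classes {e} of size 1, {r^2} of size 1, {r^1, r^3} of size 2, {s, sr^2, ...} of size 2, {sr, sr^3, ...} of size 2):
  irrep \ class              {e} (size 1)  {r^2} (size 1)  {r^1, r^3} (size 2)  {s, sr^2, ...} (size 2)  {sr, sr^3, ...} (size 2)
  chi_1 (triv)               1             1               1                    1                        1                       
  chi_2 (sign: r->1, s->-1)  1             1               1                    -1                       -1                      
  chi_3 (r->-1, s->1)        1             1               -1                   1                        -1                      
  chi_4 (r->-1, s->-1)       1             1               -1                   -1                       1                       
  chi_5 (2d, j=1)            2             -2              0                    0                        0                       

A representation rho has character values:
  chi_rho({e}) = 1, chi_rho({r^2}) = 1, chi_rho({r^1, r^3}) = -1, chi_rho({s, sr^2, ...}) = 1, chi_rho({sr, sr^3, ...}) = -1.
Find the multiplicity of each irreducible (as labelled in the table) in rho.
Multiplicities: chi_1: 0, chi_2: 0, chi_3: 1, chi_4: 0, chi_5: 0.

Use <chi_rho, chi> = (1/|G|) sum_C |C| * chi_rho(C) * conj(chi(C)) with |G| = 8 for each irreducible chi in the table:
  <chi_rho, chi_1> = (1/8)[1*(1)*conj(1) + 1*(1)*conj(1) + 2*(-1)*conj(1) + 2*(1)*conj(1) + 2*(-1)*conj(1)]
      = (1/8)[(1) + (1) + (-2) + (2) + (-2)] = 0/8 = 0
  <chi_rho, chi_2> = (1/8)[1*(1)*conj(1) + 1*(1)*conj(1) + 2*(-1)*conj(1) + 2*(1)*conj(-1) + 2*(-1)*conj(-1)]
      = (1/8)[(1) + (1) + (-2) + (-2) + (2)] = 0/8 = 0
  <chi_rho, chi_3> = (1/8)[1*(1)*conj(1) + 1*(1)*conj(1) + 2*(-1)*conj(-1) + 2*(1)*conj(1) + 2*(-1)*conj(-1)]
      = (1/8)[(1) + (1) + (2) + (2) + (2)] = 8/8 = 1
  <chi_rho, chi_4> = (1/8)[1*(1)*conj(1) + 1*(1)*conj(1) + 2*(-1)*conj(-1) + 2*(1)*conj(-1) + 2*(-1)*conj(1)]
      = (1/8)[(1) + (1) + (2) + (-2) + (-2)] = 0/8 = 0
  <chi_rho, chi_5> = (1/8)[1*(1)*conj(2) + 1*(1)*conj(-2) + 2*(-1)*conj(0) + 2*(1)*conj(0) + 2*(-1)*conj(0)]
      = (1/8)[(2) + (-2) + (0) + (0) + (0)] = 0/8 = 0
Dimension check: dim(rho) = sum (mult * dim) = 0*1 + 0*1 + 1*1 + 0*1 + 0*2 = 1 = chi_rho(e) = 1.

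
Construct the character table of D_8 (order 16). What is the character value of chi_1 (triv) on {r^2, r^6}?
Conjugacy classes: {e} of size 1, {r^4} of size 1, {r^1, r^7} of size 2, {r^2, r^6} of size 2, {r^3, r^5} of size 2, {s, sr^2, ...} of size 4, {sr, sr^3, ...} of size 4.
Character table:
  irrep \ class              {e} (size 1)  {r^4} (size 1)  {r^1, r^7} (size 2)  {r^2, r^6} (size 2)  {r^3, r^5} (size 2)  {s, sr^2, ...} (size 4)  {sr, sr^3, ...} (size 4)
  chi_1 (triv)               1             1               1                    1                    1                    1                        1                       
  chi_2 (sign: r->1, s->-1)  1             1               1                    1                    1                    -1                       -1                      
  chi_3 (r->-1, s->1)        1             1               -1                   1                    -1                   1                        -1                      
  chi_4 (r->-1, s->-1)       1             1               -1                   1                    -1                   -1                       1                       
  chi_5 (2d, j=1)            2             -2              sqrt(2)              0                    -sqrt(2)             0                        0                       
  chi_6 (2d, j=2)            2             2               0                    -2                   0                    0                        0                       
  chi_7 (2d, j=3)            2             -2              -sqrt(2)             0                    sqrt(2)              0                        0                       

Spot check: chi_1 (triv) on {r^2, r^6} = 1.

D_8 has order 2*8 = 16 with 7 conjugacy classes, hence 7 irreducibles. Sum of squared dims 1 + 1 + 1 + 1 + 4 + 4 + 4 = 16 = |G|. Linear characters come from the abelianisation; the 2-dimensional irreps have character r^k -> 2*cos(2*pi*j*k/8), reflections -> 0.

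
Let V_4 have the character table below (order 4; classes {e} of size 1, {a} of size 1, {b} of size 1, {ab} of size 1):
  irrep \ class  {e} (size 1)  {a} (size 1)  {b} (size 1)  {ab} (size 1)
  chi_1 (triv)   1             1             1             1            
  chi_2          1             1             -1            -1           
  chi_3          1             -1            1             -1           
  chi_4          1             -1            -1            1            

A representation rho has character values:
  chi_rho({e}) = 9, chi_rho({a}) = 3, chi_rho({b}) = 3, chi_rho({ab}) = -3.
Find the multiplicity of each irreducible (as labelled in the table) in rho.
Multiplicities: chi_1: 3, chi_2: 3, chi_3: 3, chi_4: 0.

Solution. Use <chi_rho, chi> = (1/|G|) sum_C |C| * chi_rho(C) * conj(chi(C)) with |G| = 4 for each irreducible chi in the table:
  <chi_rho, chi_1> = (1/4)[1*(9)*conj(1) + 1*(3)*conj(1) + 1*(3)*conj(1) + 1*(-3)*conj(1)]
      = (1/4)[(9) + (3) + (3) + (-3)] = 12/4 = 3
  <chi_rho, chi_2> = (1/4)[1*(9)*conj(1) + 1*(3)*conj(1) + 1*(3)*conj(-1) + 1*(-3)*conj(-1)]
      = (1/4)[(9) + (3) + (-3) + (3)] = 12/4 = 3
  <chi_rho, chi_3> = (1/4)[1*(9)*conj(1) + 1*(3)*conj(-1) + 1*(3)*conj(1) + 1*(-3)*conj(-1)]
      = (1/4)[(9) + (-3) + (3) + (3)] = 12/4 = 3
  <chi_rho, chi_4> = (1/4)[1*(9)*conj(1) + 1*(3)*conj(-1) + 1*(3)*conj(-1) + 1*(-3)*conj(1)]
      = (1/4)[(9) + (-3) + (-3) + (-3)] = 0/4 = 0
Dimension check: dim(rho) = sum (mult * dim) = 3*1 + 3*1 + 3*1 + 0*1 = 9 = chi_rho(e) = 9.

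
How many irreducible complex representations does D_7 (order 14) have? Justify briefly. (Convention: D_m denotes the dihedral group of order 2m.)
5

Proof sketch: The number of irreducible complex representations of a finite group equals its number of conjugacy classes. D_7 has 5 conjugacy classes ((n+3)/2 for n odd), so D_7 (order 14) has exactly 5 irreducible complex representations.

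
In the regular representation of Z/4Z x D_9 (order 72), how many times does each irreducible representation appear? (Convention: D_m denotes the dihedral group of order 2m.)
Each irreducible V_i of dimension d_i appears with multiplicity d_i, i.e. rho_reg = (direct sum over all irreducibles V_i) d_i V_i. The irreducible dimensions for Z/4Z x D_9 are 1, 1, 1, 1, 1, 1, 1, 1, 2, 2, 2, 2, 2, 2, 2, 2, 2, 2, 2, 2, 2, 2, 2, 2: 8 irreducibles of dimension 1, each with multiplicity 1; 16 irreducibles of dimension 2, each with multiplicity 2. Total dimension 8*1*1 + 16*2*2 = 72 = |G|.

Justification: General theorem: in the regular representation of a finite group G, each irreducible appears with multiplicity equal to its dimension. Check: dim(rho_reg) = sum d_i^2 = 1 + 1 + 1 + 1 + 1 + 1 + 1 + 1 + 4 + 4 + 4 + 4 + 4 + 4 + 4 + 4 + 4 + 4 + 4 + 4 + 4 + 4 + 4 + 4 = 72 = |G|.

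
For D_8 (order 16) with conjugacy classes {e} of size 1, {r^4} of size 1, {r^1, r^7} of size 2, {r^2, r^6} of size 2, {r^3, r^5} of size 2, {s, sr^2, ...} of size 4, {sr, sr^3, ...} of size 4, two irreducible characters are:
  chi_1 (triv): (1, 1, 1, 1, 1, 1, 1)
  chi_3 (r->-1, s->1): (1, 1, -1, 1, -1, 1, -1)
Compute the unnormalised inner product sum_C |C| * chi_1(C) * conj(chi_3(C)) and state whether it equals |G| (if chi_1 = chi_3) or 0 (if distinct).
Sum = 0; so <chi_1, chi_3> = 0 (distinct irreducibles are orthogonal).

Reasoning: Compute term by term over conjugacy classes (|C| * chi_1(C) * conj(chi_3(C))):
  1*(1)*conj(1) + 1*(1)*conj(1) + 2*(1)*conj(-1) + 2*(1)*conj(1) + 2*(1)*conj(-1) + 4*(1)*conj(1) + 4*(1)*conj(-1)
  = (1) + (1) + (-2) + (2) + (-2) + (4) + (-4)
  = 0.
Dividing by |G| = 16 gives 0/16 = 0, matching the row-orthogonality relation <chi_1, chi_3> = [chi_1 = chi_3].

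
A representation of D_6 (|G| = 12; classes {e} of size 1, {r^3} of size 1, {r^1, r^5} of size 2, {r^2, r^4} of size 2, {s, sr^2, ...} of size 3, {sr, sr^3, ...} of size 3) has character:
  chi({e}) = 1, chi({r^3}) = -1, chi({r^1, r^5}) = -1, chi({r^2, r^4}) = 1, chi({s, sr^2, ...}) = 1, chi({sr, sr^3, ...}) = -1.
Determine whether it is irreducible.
Irreducible: <chi, chi> = 1.

Explanation: <chi, chi> = (1/|G|) sum_C |C| * |chi(C)|^2 = (1/12)[1*|1|^2 + 1*|-1|^2 + 2*|-1|^2 + 2*|1|^2 + 3*|1|^2 + 3*|-1|^2]
  = (1/12)[(1) + (1) + (2) + (2) + (3) + (3)] = 12/12 = 1.
A character is irreducible iff <chi, chi> = 1, so this representation is irreducible.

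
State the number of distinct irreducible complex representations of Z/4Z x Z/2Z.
8

Argument: The number of irreducible complex representations of a finite group equals its number of conjugacy classes. Z/4Z x Z/2Z is abelian of order 8, so every element is its own conjugacy class: 8 classes, so Z/4Z x Z/2Z (order 8) has exactly 8 irreducible complex representations.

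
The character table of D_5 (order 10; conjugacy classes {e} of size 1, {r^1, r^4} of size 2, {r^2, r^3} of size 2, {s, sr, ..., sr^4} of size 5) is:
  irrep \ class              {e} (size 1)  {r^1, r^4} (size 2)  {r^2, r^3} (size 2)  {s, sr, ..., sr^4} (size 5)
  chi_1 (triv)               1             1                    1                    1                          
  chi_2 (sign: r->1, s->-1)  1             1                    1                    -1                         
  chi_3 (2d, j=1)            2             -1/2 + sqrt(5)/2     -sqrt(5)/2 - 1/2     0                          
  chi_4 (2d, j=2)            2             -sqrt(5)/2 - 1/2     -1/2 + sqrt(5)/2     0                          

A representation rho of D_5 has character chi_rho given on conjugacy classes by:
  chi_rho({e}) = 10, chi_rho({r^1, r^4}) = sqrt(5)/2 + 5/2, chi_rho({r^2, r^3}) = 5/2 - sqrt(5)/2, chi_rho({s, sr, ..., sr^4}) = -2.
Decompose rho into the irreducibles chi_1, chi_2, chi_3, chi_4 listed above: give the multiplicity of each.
Multiplicities: chi_1: 1, chi_2: 3, chi_3: 2, chi_4: 1.

Explanation: Use <chi_rho, chi> = (1/|G|) sum_C |C| * chi_rho(C) * conj(chi(C)) with |G| = 10 for each irreducible chi in the table:
  <chi_rho, chi_1> = (1/10)[1*(10)*conj(1) + 2*(sqrt(5)/2 + 5/2)*conj(1) + 2*(5/2 - sqrt(5)/2)*conj(1) + 5*(-2)*conj(1)]
      = (1/10)[(10) + (sqrt(5) + 5) + (5 - sqrt(5)) + (-10)] = 10/10 = 1
  <chi_rho, chi_2> = (1/10)[1*(10)*conj(1) + 2*(sqrt(5)/2 + 5/2)*conj(1) + 2*(5/2 - sqrt(5)/2)*conj(1) + 5*(-2)*conj(-1)]
      = (1/10)[(10) + (sqrt(5) + 5) + (5 - sqrt(5)) + (10)] = 30/10 = 3
  <chi_rho, chi_3> = (1/10)[1*(10)*conj(2) + 2*(sqrt(5)/2 + 5/2)*conj(-1/2 + sqrt(5)/2) + 2*(5/2 - sqrt(5)/2)*conj(-sqrt(5)/2 - 1/2) + 5*(-2)*conj(0)]
      = (1/10)[(20) + (2*sqrt(5)) + (-2*sqrt(5)) + (0)] = 20/10 = 2
  <chi_rho, chi_4> = (1/10)[1*(10)*conj(2) + 2*(sqrt(5)/2 + 5/2)*conj(-sqrt(5)/2 - 1/2) + 2*(5/2 - sqrt(5)/2)*conj(-1/2 + sqrt(5)/2) + 5*(-2)*conj(0)]
      = (1/10)[(20) + (-3*sqrt(5) - 5) + (-5 + 3*sqrt(5)) + (0)] = 10/10 = 1
Dimension check: dim(rho) = sum (mult * dim) = 1*1 + 3*1 + 2*2 + 1*2 = 10 = chi_rho(e) = 10.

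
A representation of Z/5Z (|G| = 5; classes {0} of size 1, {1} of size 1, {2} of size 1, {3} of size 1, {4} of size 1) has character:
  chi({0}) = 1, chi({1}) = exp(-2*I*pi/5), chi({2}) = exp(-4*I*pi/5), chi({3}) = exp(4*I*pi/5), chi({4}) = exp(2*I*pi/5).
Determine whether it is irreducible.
Irreducible: <chi, chi> = 1.

Justification: <chi, chi> = (1/|G|) sum_C |C| * |chi(C)|^2 = (1/5)[1*|1|^2 + 1*|exp(-2*I*pi/5)|^2 + 1*|exp(-4*I*pi/5)|^2 + 1*|exp(4*I*pi/5)|^2 + 1*|exp(2*I*pi/5)|^2]
  = (1/5)[(1) + (1) + (1) + (1) + (1)] = 5/5 = 1.
(Exp terms are combined using exp(i*s)*conj(exp(i*t)) = exp(i*(s-t)), and sums of them are collapsed using the identity that for every m > 1 the m distinct m-th roots of unity sum to 0, e.g. 1 + exp(2*I*pi/3) + exp(-2*I*pi/3) = 0.)
A character is irreducible iff <chi, chi> = 1, so this representation is irreducible.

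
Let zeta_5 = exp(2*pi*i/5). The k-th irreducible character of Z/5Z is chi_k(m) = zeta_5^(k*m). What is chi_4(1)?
chi_4(1) = zeta_5^4 = exp(-2*I*pi/5)

Argument: chi_4(1) = zeta_5^(4*1) = zeta_5^4. Since zeta_5^5 = 1, this equals zeta_5^4 = exp(2*pi*i*4/5) = exp(-2*I*pi/5).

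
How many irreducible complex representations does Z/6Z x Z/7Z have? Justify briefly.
42

Justification: The number of irreducible complex representations of a finite group equals its number of conjugacy classes. Z/6Z x Z/7Z is abelian of order 42, so every element is its own conjugacy class: 42 classes, so Z/6Z x Z/7Z (order 42) has exactly 42 irreducible complex representations.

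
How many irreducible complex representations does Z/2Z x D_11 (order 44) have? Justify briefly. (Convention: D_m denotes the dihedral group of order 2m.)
14

Reasoning: The number of irreducible complex representations of a finite group equals its number of conjugacy classes. For a direct product, #classes(G x H) = #classes(G) * #classes(H). Z/2Z has 2 classes (abelian), D_11 has 7 classes, so 2 * 7 = 14, so Z/2Z x D_11 (order 44) has exactly 14 irreducible complex representations.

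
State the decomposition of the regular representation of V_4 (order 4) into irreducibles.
Each irreducible V_i of dimension d_i appears with multiplicity d_i, i.e. rho_reg = (direct sum over all irreducibles V_i) d_i V_i. The irreducible dimensions for V_4 are 1, 1, 1, 1: 4 irreducibles of dimension 1, each with multiplicity 1. Total dimension 4*1*1 = 4 = |G|.

Why: General theorem: in the regular representation of a finite group G, each irreducible appears with multiplicity equal to its dimension. Check: dim(rho_reg) = sum d_i^2 = 1 + 1 + 1 + 1 = 4 = |G|.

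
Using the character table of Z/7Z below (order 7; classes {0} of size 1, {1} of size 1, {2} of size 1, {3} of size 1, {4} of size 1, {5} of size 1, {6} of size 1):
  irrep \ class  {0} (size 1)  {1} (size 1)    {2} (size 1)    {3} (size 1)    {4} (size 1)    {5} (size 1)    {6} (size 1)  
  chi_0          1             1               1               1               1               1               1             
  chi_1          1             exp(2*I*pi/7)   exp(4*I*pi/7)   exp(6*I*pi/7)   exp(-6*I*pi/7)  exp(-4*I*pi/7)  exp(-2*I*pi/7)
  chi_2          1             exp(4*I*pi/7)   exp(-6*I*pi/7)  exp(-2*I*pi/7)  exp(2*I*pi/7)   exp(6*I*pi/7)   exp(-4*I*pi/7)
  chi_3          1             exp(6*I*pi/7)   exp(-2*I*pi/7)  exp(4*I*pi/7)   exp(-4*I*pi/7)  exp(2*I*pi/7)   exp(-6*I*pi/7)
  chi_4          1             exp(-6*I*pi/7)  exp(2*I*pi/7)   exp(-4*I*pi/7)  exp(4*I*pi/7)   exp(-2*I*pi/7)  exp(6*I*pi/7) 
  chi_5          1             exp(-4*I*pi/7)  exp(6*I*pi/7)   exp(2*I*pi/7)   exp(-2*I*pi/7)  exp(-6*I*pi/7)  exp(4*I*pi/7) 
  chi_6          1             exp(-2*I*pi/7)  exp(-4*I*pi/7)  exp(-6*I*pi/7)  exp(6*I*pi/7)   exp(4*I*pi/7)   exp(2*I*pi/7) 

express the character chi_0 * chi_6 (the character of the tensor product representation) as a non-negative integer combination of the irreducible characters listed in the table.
chi_0 tensor chi_6 = chi_6 (all other irreducibles have multiplicity 0).

Reasoning: The character of a tensor product is the pointwise product (chi_0 * chi_6)(C) = chi_0(C) * chi_6(C):
  {0}: (1)*(1), {1}: (1)*(exp(-2*I*pi/7)), {2}: (1)*(exp(-4*I*pi/7)), {3}: (1)*(exp(-6*I*pi/7)), {4}: (1)*(exp(6*I*pi/7)), {5}: (1)*(exp(4*I*pi/7)), {6}: (1)*(exp(2*I*pi/7))
so (chi_0 * chi_6) takes values
  {0} -> 1, {1} -> exp(-2*I*pi/7), {2} -> exp(-4*I*pi/7), {3} -> exp(-6*I*pi/7), {4} -> exp(6*I*pi/7), {5} -> exp(4*I*pi/7), {6} -> exp(2*I*pi/7).
Now take the inner product of this character with each irreducible chi from the table, <chi_0*chi_6, chi> = (1/7) sum_C |C| (chi_0*chi_6)(C) conj(chi(C)):
  <chi_0*chi_6, chi_0> = (1/7)[1*(1)*conj(1) + 1*(exp(-2*I*pi/7))*conj(1) + 1*(exp(-4*I*pi/7))*conj(1) + 1*(exp(-6*I*pi/7))*conj(1) + 1*(exp(6*I*pi/7))*conj(1) + 1*(exp(4*I*pi/7))*conj(1) + 1*(exp(2*I*pi/7))*conj(1)]
      = (1/7)[(1) + (exp(-2*I*pi/7)) + (exp(-4*I*pi/7)) + (exp(-6*I*pi/7)) + (exp(6*I*pi/7)) + (exp(4*I*pi/7)) + (exp(2*I*pi/7))] = 0/7 = 0
  <chi_0*chi_6, chi_1> = (1/7)[1*(1)*conj(1) + 1*(exp(-2*I*pi/7))*conj(exp(2*I*pi/7)) + 1*(exp(-4*I*pi/7))*conj(exp(4*I*pi/7)) + 1*(exp(-6*I*pi/7))*conj(exp(6*I*pi/7)) + 1*(exp(6*I*pi/7))*conj(exp(-6*I*pi/7)) + 1*(exp(4*I*pi/7))*conj(exp(-4*I*pi/7)) + 1*(exp(2*I*pi/7))*conj(exp(-2*I*pi/7))]
      = (1/7)[(1) + (exp(-4*I*pi/7)) + (exp(6*I*pi/7)) + (exp(2*I*pi/7)) + (exp(-2*I*pi/7)) + (exp(-6*I*pi/7)) + (exp(4*I*pi/7))] = 0/7 = 0
  <chi_0*chi_6, chi_2> = (1/7)[1*(1)*conj(1) + 1*(exp(-2*I*pi/7))*conj(exp(4*I*pi/7)) + 1*(exp(-4*I*pi/7))*conj(exp(-6*I*pi/7)) + 1*(exp(-6*I*pi/7))*conj(exp(-2*I*pi/7)) + 1*(exp(6*I*pi/7))*conj(exp(2*I*pi/7)) + 1*(exp(4*I*pi/7))*conj(exp(6*I*pi/7)) + 1*(exp(2*I*pi/7))*conj(exp(-4*I*pi/7))]
      = (1/7)[(1) + (exp(-6*I*pi/7)) + (exp(2*I*pi/7)) + (exp(-4*I*pi/7)) + (exp(4*I*pi/7)) + (exp(-2*I*pi/7)) + (exp(6*I*pi/7))] = 0/7 = 0
  <chi_0*chi_6, chi_3> = (1/7)[1*(1)*conj(1) + 1*(exp(-2*I*pi/7))*conj(exp(6*I*pi/7)) + 1*(exp(-4*I*pi/7))*conj(exp(-2*I*pi/7)) + 1*(exp(-6*I*pi/7))*conj(exp(4*I*pi/7)) + 1*(exp(6*I*pi/7))*conj(exp(-4*I*pi/7)) + 1*(exp(4*I*pi/7))*conj(exp(2*I*pi/7)) + 1*(exp(2*I*pi/7))*conj(exp(-6*I*pi/7))]
      = (1/7)[(1) + (exp(6*I*pi/7)) + (exp(-2*I*pi/7)) + (exp(4*I*pi/7)) + (exp(-4*I*pi/7)) + (exp(2*I*pi/7)) + (exp(-6*I*pi/7))] = 0/7 = 0
  <chi_0*chi_6, chi_4> = (1/7)[1*(1)*conj(1) + 1*(exp(-2*I*pi/7))*conj(exp(-6*I*pi/7)) + 1*(exp(-4*I*pi/7))*conj(exp(2*I*pi/7)) + 1*(exp(-6*I*pi/7))*conj(exp(-4*I*pi/7)) + 1*(exp(6*I*pi/7))*conj(exp(4*I*pi/7)) + 1*(exp(4*I*pi/7))*conj(exp(-2*I*pi/7)) + 1*(exp(2*I*pi/7))*conj(exp(6*I*pi/7))]
      = (1/7)[(1) + (exp(4*I*pi/7)) + (exp(-6*I*pi/7)) + (exp(-2*I*pi/7)) + (exp(2*I*pi/7)) + (exp(6*I*pi/7)) + (exp(-4*I*pi/7))] = 0/7 = 0
  <chi_0*chi_6, chi_5> = (1/7)[1*(1)*conj(1) + 1*(exp(-2*I*pi/7))*conj(exp(-4*I*pi/7)) + 1*(exp(-4*I*pi/7))*conj(exp(6*I*pi/7)) + 1*(exp(-6*I*pi/7))*conj(exp(2*I*pi/7)) + 1*(exp(6*I*pi/7))*conj(exp(-2*I*pi/7)) + 1*(exp(4*I*pi/7))*conj(exp(-6*I*pi/7)) + 1*(exp(2*I*pi/7))*conj(exp(4*I*pi/7))]
      = (1/7)[(1) + (exp(2*I*pi/7)) + (exp(4*I*pi/7)) + (exp(6*I*pi/7)) + (exp(-6*I*pi/7)) + (exp(-4*I*pi/7)) + (exp(-2*I*pi/7))] = 0/7 = 0
  <chi_0*chi_6, chi_6> = (1/7)[1*(1)*conj(1) + 1*(exp(-2*I*pi/7))*conj(exp(-2*I*pi/7)) + 1*(exp(-4*I*pi/7))*conj(exp(-4*I*pi/7)) + 1*(exp(-6*I*pi/7))*conj(exp(-6*I*pi/7)) + 1*(exp(6*I*pi/7))*conj(exp(6*I*pi/7)) + 1*(exp(4*I*pi/7))*conj(exp(4*I*pi/7)) + 1*(exp(2*I*pi/7))*conj(exp(2*I*pi/7))]
      = (1/7)[(1) + (1) + (1) + (1) + (1) + (1) + (1)] = 7/7 = 1
(Exp terms are combined using exp(i*s)*conj(exp(i*t)) = exp(i*(s-t)), and sums of them are collapsed using the identity that for every m > 1 the m distinct m-th roots of unity sum to 0, e.g. 1 + exp(2*I*pi/3) + exp(-2*I*pi/3) = 0.)
Hence the multiplicities are chi_6: 1. Dimension check: dim(chi_0)*dim(chi_6) = 1*1 = 1 and sum (mult * dim) = 1*1 = 1.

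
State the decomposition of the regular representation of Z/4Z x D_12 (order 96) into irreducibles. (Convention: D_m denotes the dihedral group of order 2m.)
Each irreducible V_i of dimension d_i appears with multiplicity d_i, i.e. rho_reg = (direct sum over all irreducibles V_i) d_i V_i. The irreducible dimensions for Z/4Z x D_12 are 1, 1, 1, 1, 1, 1, 1, 1, 1, 1, 1, 1, 1, 1, 1, 1, 2, 2, 2, 2, 2, 2, 2, 2, 2, 2, 2, 2, 2, 2, 2, 2, 2, 2, 2, 2: 16 irreducibles of dimension 1, each with multiplicity 1; 20 irreducibles of dimension 2, each with multiplicity 2. Total dimension 16*1*1 + 20*2*2 = 96 = |G|.

Solution. General theorem: in the regular representation of a finite group G, each irreducible appears with multiplicity equal to its dimension. Check: dim(rho_reg) = sum d_i^2 = 1 + 1 + 1 + 1 + 1 + 1 + 1 + 1 + 1 + 1 + 1 + 1 + 1 + 1 + 1 + 1 + 4 + 4 + 4 + 4 + 4 + 4 + 4 + 4 + 4 + 4 + 4 + 4 + 4 + 4 + 4 + 4 + 4 + 4 + 4 + 4 = 96 = |G|.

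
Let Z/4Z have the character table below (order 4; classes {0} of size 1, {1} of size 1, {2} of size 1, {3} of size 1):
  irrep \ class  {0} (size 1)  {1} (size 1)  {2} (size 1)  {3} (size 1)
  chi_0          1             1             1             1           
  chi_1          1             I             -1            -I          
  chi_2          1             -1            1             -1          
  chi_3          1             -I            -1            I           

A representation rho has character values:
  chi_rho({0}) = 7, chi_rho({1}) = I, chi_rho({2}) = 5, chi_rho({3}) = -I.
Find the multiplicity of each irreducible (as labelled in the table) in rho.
Multiplicities: chi_0: 3, chi_1: 1, chi_2: 3, chi_3: 0.

Argument: Use <chi_rho, chi> = (1/|G|) sum_C |C| * chi_rho(C) * conj(chi(C)) with |G| = 4 for each irreducible chi in the table:
  <chi_rho, chi_0> = (1/4)[1*(7)*conj(1) + 1*(I)*conj(1) + 1*(5)*conj(1) + 1*(-I)*conj(1)]
      = (1/4)[(7) + (I) + (5) + (-I)] = 12/4 = 3
  <chi_rho, chi_1> = (1/4)[1*(7)*conj(1) + 1*(I)*conj(I) + 1*(5)*conj(-1) + 1*(-I)*conj(-I)]
      = (1/4)[(7) + (1) + (-5) + (1)] = 4/4 = 1
  <chi_rho, chi_2> = (1/4)[1*(7)*conj(1) + 1*(I)*conj(-1) + 1*(5)*conj(1) + 1*(-I)*conj(-1)]
      = (1/4)[(7) + (-I) + (5) + (I)] = 12/4 = 3
  <chi_rho, chi_3> = (1/4)[1*(7)*conj(1) + 1*(I)*conj(-I) + 1*(5)*conj(-1) + 1*(-I)*conj(I)]
      = (1/4)[(7) + (-1) + (-5) + (-1)] = 0/4 = 0
(Exp terms are combined using exp(i*s)*conj(exp(i*t)) = exp(i*(s-t)), and sums of them are collapsed using the identity that for every m > 1 the m distinct m-th roots of unity sum to 0, e.g. 1 + exp(2*I*pi/3) + exp(-2*I*pi/3) = 0.)
Dimension check: dim(rho) = sum (mult * dim) = 3*1 + 1*1 + 3*1 + 0*1 = 7 = chi_rho(e) = 7.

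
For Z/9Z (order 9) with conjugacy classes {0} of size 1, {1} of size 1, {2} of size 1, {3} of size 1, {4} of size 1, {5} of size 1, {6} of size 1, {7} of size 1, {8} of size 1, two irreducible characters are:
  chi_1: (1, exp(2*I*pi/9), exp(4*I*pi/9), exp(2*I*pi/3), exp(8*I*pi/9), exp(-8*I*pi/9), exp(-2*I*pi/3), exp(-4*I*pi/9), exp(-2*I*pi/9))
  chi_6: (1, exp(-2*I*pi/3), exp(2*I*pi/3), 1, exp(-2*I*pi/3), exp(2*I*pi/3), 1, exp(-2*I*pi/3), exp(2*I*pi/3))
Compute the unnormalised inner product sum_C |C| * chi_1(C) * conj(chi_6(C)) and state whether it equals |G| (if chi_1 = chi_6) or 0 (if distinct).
Sum = 0; so <chi_1, chi_6> = 0 (distinct irreducibles are orthogonal).

Why: Compute term by term over conjugacy classes (|C| * chi_1(C) * conj(chi_6(C))):
  1*(1)*conj(1) + 1*(exp(2*I*pi/9))*conj(exp(-2*I*pi/3)) + 1*(exp(4*I*pi/9))*conj(exp(2*I*pi/3)) + 1*(exp(2*I*pi/3))*conj(1) + 1*(exp(8*I*pi/9))*conj(exp(-2*I*pi/3)) + 1*(exp(-8*I*pi/9))*conj(exp(2*I*pi/3)) + 1*(exp(-2*I*pi/3))*conj(1) + 1*(exp(-4*I*pi/9))*conj(exp(-2*I*pi/3)) + 1*(exp(-2*I*pi/9))*conj(exp(2*I*pi/3))
  = (1) + (exp(8*I*pi/9)) + (exp(-2*I*pi/9)) + (exp(2*I*pi/3)) + (exp(-4*I*pi/9)) + (exp(4*I*pi/9)) + (exp(-2*I*pi/3)) + (exp(2*I*pi/9)) + (exp(-8*I*pi/9))
  = 0.
(Exp terms are combined using exp(i*s)*conj(exp(i*t)) = exp(i*(s-t)), and sums of them are collapsed using the identity that for every m > 1 the m distinct m-th roots of unity sum to 0, e.g. 1 + exp(2*I*pi/3) + exp(-2*I*pi/3) = 0.)
Dividing by |G| = 9 gives 0/9 = 0, matching the row-orthogonality relation <chi_1, chi_6> = [chi_1 = chi_6].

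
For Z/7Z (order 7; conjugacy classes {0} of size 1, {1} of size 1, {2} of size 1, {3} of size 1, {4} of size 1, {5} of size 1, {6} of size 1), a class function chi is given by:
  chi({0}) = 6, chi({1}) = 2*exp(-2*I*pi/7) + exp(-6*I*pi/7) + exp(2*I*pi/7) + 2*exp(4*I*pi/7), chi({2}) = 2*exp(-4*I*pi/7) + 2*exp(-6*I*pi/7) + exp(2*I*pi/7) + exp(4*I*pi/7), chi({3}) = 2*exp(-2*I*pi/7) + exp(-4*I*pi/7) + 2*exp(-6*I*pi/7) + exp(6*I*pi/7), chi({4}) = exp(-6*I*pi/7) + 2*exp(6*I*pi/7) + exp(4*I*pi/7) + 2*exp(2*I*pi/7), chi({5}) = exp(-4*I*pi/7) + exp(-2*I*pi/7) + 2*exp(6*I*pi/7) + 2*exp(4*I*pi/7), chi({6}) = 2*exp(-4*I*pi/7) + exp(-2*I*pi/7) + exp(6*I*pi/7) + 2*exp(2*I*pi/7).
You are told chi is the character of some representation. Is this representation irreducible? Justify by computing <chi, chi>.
Not irreducible (reducible): <chi, chi> = 10 > 1.

Explanation: <chi, chi> = (1/|G|) sum_C |C| * |chi(C)|^2 = (1/7)[1*|6|^2 + 1*|2*exp(-2*I*pi/7) + exp(-6*I*pi/7) + exp(2*I*pi/7) + 2*exp(4*I*pi/7)|^2 + 1*|2*exp(-4*I*pi/7) + 2*exp(-6*I*pi/7) + exp(2*I*pi/7) + exp(4*I*pi/7)|^2 + 1*|2*exp(-2*I*pi/7) + exp(-4*I*pi/7) + 2*exp(-6*I*pi/7) + exp(6*I*pi/7)|^2 + 1*|exp(-6*I*pi/7) + 2*exp(6*I*pi/7) + exp(4*I*pi/7) + 2*exp(2*I*pi/7)|^2 + 1*|exp(-4*I*pi/7) + exp(-2*I*pi/7) + 2*exp(6*I*pi/7) + 2*exp(4*I*pi/7)|^2 + 1*|2*exp(-4*I*pi/7) + exp(-2*I*pi/7) + exp(6*I*pi/7) + 2*exp(2*I*pi/7)|^2]
  = (1/7)[(36) + (10 + 6*exp(-4*I*pi/7) + 5*exp(-6*I*pi/7) + 2*exp(-2*I*pi/7) + 2*exp(2*I*pi/7) + 5*exp(6*I*pi/7) + 6*exp(4*I*pi/7)) + (10 + 5*exp(-2*I*pi/7) + 6*exp(-6*I*pi/7) + 2*exp(-4*I*pi/7) + 2*exp(4*I*pi/7) + 6*exp(6*I*pi/7) + 5*exp(2*I*pi/7)) + (10 + 5*exp(-4*I*pi/7) + 6*exp(-2*I*pi/7) + 2*exp(-6*I*pi/7) + 2*exp(6*I*pi/7) + 6*exp(2*I*pi/7) + 5*exp(4*I*pi/7)) + (10 + 5*exp(-4*I*pi/7) + 6*exp(-2*I*pi/7) + 2*exp(-6*I*pi/7) + 2*exp(6*I*pi/7) + 6*exp(2*I*pi/7) + 5*exp(4*I*pi/7)) + (10 + 5*exp(-2*I*pi/7) + 6*exp(-6*I*pi/7) + 2*exp(-4*I*pi/7) + 2*exp(4*I*pi/7) + 6*exp(6*I*pi/7) + 5*exp(2*I*pi/7)) + (10 + 6*exp(-4*I*pi/7) + 5*exp(-6*I*pi/7) + 2*exp(-2*I*pi/7) + 2*exp(2*I*pi/7) + 5*exp(6*I*pi/7) + 6*exp(4*I*pi/7))] = 70/7 = 10.
(Exp terms are combined using exp(i*s)*conj(exp(i*t)) = exp(i*(s-t)), and sums of them are collapsed using the identity that for every m > 1 the m distinct m-th roots of unity sum to 0, e.g. 1 + exp(2*I*pi/3) + exp(-2*I*pi/3) = 0.)
A character is irreducible iff <chi, chi> = 1, so this representation is reducible.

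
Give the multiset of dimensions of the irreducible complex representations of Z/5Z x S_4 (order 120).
Dimensions: 1, 1, 1, 1, 1, 1, 1, 1, 1, 1, 2, 2, 2, 2, 2, 3, 3, 3, 3, 3, 3, 3, 3, 3, 3

Working: There are 25 irreducibles (= number of conjugacy classes). Their dimensions d_i satisfy sum d_i^2 = |G| = 120: 1 + 1 + 1 + 1 + 1 + 1 + 1 + 1 + 1 + 1 + 4 + 4 + 4 + 4 + 4 + 9 + 9 + 9 + 9 + 9 + 9 + 9 + 9 + 9 + 9 = 120. (For the product with Z/5Z: each of the 5 1-dim characters of Z/5Z tensors with each irrep of S_4, giving 5 copies of each S_4-dimension.)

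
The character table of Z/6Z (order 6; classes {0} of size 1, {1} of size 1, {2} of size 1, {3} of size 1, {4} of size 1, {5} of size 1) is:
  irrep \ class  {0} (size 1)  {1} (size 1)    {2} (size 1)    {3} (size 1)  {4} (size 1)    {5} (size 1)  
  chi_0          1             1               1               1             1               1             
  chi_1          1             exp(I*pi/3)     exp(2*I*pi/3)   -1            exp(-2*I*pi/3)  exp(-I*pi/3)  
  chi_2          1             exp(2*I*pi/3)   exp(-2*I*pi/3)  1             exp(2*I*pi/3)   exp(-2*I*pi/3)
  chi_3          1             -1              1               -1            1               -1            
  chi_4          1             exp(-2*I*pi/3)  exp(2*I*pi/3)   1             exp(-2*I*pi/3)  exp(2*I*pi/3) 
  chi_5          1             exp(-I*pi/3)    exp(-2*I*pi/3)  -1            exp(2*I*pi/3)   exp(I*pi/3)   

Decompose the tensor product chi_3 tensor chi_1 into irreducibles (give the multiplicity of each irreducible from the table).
chi_3 tensor chi_1 = chi_4 (all other irreducibles have multiplicity 0).

Reasoning: The character of a tensor product is the pointwise product (chi_3 * chi_1)(C) = chi_3(C) * chi_1(C):
  {0}: (1)*(1), {1}: (-1)*(exp(I*pi/3)), {2}: (1)*(exp(2*I*pi/3)), {3}: (-1)*(-1), {4}: (1)*(exp(-2*I*pi/3)), {5}: (-1)*(exp(-I*pi/3))
so (chi_3 * chi_1) takes values
  {0} -> 1, {1} -> -exp(I*pi/3), {2} -> exp(2*I*pi/3), {3} -> 1, {4} -> exp(-2*I*pi/3), {5} -> -exp(-I*pi/3).
Now take the inner product of this character with each irreducible chi from the table, <chi_3*chi_1, chi> = (1/6) sum_C |C| (chi_3*chi_1)(C) conj(chi(C)):
  <chi_3*chi_1, chi_0> = (1/6)[1*(1)*conj(1) + 1*(-exp(I*pi/3))*conj(1) + 1*(exp(2*I*pi/3))*conj(1) + 1*(1)*conj(1) + 1*(exp(-2*I*pi/3))*conj(1) + 1*(-exp(-I*pi/3))*conj(1)]
      = (1/6)[(1) + (-exp(I*pi/3)) + (exp(2*I*pi/3)) + (1) + (exp(-2*I*pi/3)) + (-exp(-I*pi/3))] = 0/6 = 0
  <chi_3*chi_1, chi_1> = (1/6)[1*(1)*conj(1) + 1*(-exp(I*pi/3))*conj(exp(I*pi/3)) + 1*(exp(2*I*pi/3))*conj(exp(2*I*pi/3)) + 1*(1)*conj(-1) + 1*(exp(-2*I*pi/3))*conj(exp(-2*I*pi/3)) + 1*(-exp(-I*pi/3))*conj(exp(-I*pi/3))]
      = (1/6)[(1) + (-1) + (1) + (-1) + (1) + (-1)] = 0/6 = 0
  <chi_3*chi_1, chi_2> = (1/6)[1*(1)*conj(1) + 1*(-exp(I*pi/3))*conj(exp(2*I*pi/3)) + 1*(exp(2*I*pi/3))*conj(exp(-2*I*pi/3)) + 1*(1)*conj(1) + 1*(exp(-2*I*pi/3))*conj(exp(2*I*pi/3)) + 1*(-exp(-I*pi/3))*conj(exp(-2*I*pi/3))]
      = (1/6)[(1) + (-exp(-I*pi/3)) + (exp(-2*I*pi/3)) + (1) + (exp(2*I*pi/3)) + (-exp(I*pi/3))] = 0/6 = 0
  <chi_3*chi_1, chi_3> = (1/6)[1*(1)*conj(1) + 1*(-exp(I*pi/3))*conj(-1) + 1*(exp(2*I*pi/3))*conj(1) + 1*(1)*conj(-1) + 1*(exp(-2*I*pi/3))*conj(1) + 1*(-exp(-I*pi/3))*conj(-1)]
      = (1/6)[(1) + (exp(I*pi/3)) + (exp(2*I*pi/3)) + (-1) + (exp(-2*I*pi/3)) + (exp(-I*pi/3))] = 0/6 = 0
  <chi_3*chi_1, chi_4> = (1/6)[1*(1)*conj(1) + 1*(-exp(I*pi/3))*conj(exp(-2*I*pi/3)) + 1*(exp(2*I*pi/3))*conj(exp(2*I*pi/3)) + 1*(1)*conj(1) + 1*(exp(-2*I*pi/3))*conj(exp(-2*I*pi/3)) + 1*(-exp(-I*pi/3))*conj(exp(2*I*pi/3))]
      = (1/6)[(1) + (1) + (1) + (1) + (1) + (1)] = 6/6 = 1
  <chi_3*chi_1, chi_5> = (1/6)[1*(1)*conj(1) + 1*(-exp(I*pi/3))*conj(exp(-I*pi/3)) + 1*(exp(2*I*pi/3))*conj(exp(-2*I*pi/3)) + 1*(1)*conj(-1) + 1*(exp(-2*I*pi/3))*conj(exp(2*I*pi/3)) + 1*(-exp(-I*pi/3))*conj(exp(I*pi/3))]
      = (1/6)[(1) + (-exp(2*I*pi/3)) + (exp(-2*I*pi/3)) + (-1) + (exp(2*I*pi/3)) + (-exp(-2*I*pi/3))] = 0/6 = 0
(Exp terms are combined using exp(i*s)*conj(exp(i*t)) = exp(i*(s-t)), and sums of them are collapsed using the identity that for every m > 1 the m distinct m-th roots of unity sum to 0, e.g. 1 + exp(2*I*pi/3) + exp(-2*I*pi/3) = 0.)
Hence the multiplicities are chi_4: 1. Dimension check: dim(chi_3)*dim(chi_1) = 1*1 = 1 and sum (mult * dim) = 1*1 = 1.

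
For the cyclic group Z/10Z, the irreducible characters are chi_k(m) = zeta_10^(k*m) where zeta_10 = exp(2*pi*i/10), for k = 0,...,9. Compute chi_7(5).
chi_7(5) = zeta_10^35 = -1

Reasoning: chi_7(5) = zeta_10^(7*5) = zeta_10^35. Since zeta_10^10 = 1, this equals zeta_10^5 = exp(2*pi*i*5/10) = -1.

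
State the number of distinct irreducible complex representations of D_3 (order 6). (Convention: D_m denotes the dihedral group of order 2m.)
3

Argument: The number of irreducible complex representations of a finite group equals its number of conjugacy classes. D_3 has 3 conjugacy classes ((n+3)/2 for n odd), so D_3 (order 6) has exactly 3 irreducible complex representations.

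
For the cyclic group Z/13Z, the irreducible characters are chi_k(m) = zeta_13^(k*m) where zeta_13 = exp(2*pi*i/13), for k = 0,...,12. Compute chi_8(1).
chi_8(1) = zeta_13^8 = exp(-10*I*pi/13)

chi_8(1) = zeta_13^(8*1) = zeta_13^8. Since zeta_13^13 = 1, this equals zeta_13^8 = exp(2*pi*i*8/13) = exp(-10*I*pi/13).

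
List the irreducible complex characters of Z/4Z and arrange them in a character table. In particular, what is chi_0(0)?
Character table of Z/4Z (irreps indexed chi_0,...,chi_3 with chi_k(m) = zeta_4^(k*m), zeta_4 = exp(2*pi*i/4)):
  irrep \ class  {0} (size 1)  {1} (size 1)  {2} (size 1)  {3} (size 1)
  chi_0          1             1             1             1           
  chi_1          1             I             -1            -I          
  chi_2          1             -1            1             -1          
  chi_3          1             -I            -1            I           

Spot check: chi_0(0) = zeta_4^(0*0) = zeta_4^0 = 1.

Derivation: Z/4Z is abelian, so all 4 irreducible complex representations are 1-dimensional. They are given by chi_k(m) = zeta_4^(k*m) for k = 0,...,3. Row orthogonality: sum_m chi_k(m) conj(chi_l(m)) = 4 * [k = l].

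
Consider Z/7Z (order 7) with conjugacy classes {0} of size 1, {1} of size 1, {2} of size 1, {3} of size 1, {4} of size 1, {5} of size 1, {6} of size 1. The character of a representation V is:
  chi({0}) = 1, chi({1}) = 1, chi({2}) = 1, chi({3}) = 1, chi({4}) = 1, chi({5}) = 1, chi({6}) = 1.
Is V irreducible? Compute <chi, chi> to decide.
Irreducible: <chi, chi> = 1.

Proof sketch: <chi, chi> = (1/|G|) sum_C |C| * |chi(C)|^2 = (1/7)[1*|1|^2 + 1*|1|^2 + 1*|1|^2 + 1*|1|^2 + 1*|1|^2 + 1*|1|^2 + 1*|1|^2]
  = (1/7)[(1) + (1) + (1) + (1) + (1) + (1) + (1)] = 7/7 = 1.
(Exp terms are combined using exp(i*s)*conj(exp(i*t)) = exp(i*(s-t)), and sums of them are collapsed using the identity that for every m > 1 the m distinct m-th roots of unity sum to 0, e.g. 1 + exp(2*I*pi/3) + exp(-2*I*pi/3) = 0.)
A character is irreducible iff <chi, chi> = 1, so this representation is irreducible.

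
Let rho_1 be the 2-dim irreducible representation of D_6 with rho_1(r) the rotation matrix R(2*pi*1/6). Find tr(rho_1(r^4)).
chi_{rho_1}(r^4) = 2*cos(2*pi*1*4/6) = -1

Working: rho_1(r^4) is rotation by angle 2*pi*1*4/6, whose trace is 2*cos(2*pi*1*4/6) = -1.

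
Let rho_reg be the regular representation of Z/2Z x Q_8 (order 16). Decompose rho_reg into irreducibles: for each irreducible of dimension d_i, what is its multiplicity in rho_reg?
Each irreducible V_i of dimension d_i appears with multiplicity d_i, i.e. rho_reg = (direct sum over all irreducibles V_i) d_i V_i. The irreducible dimensions for Z/2Z x Q_8 are 1, 1, 1, 1, 1, 1, 1, 1, 2, 2: 8 irreducibles of dimension 1, each with multiplicity 1; 2 irreducibles of dimension 2, each with multiplicity 2. Total dimension 8*1*1 + 2*2*2 = 16 = |G|.

Derivation: General theorem: in the regular representation of a finite group G, each irreducible appears with multiplicity equal to its dimension. Check: dim(rho_reg) = sum d_i^2 = 1 + 1 + 1 + 1 + 1 + 1 + 1 + 1 + 4 + 4 = 16 = |G|.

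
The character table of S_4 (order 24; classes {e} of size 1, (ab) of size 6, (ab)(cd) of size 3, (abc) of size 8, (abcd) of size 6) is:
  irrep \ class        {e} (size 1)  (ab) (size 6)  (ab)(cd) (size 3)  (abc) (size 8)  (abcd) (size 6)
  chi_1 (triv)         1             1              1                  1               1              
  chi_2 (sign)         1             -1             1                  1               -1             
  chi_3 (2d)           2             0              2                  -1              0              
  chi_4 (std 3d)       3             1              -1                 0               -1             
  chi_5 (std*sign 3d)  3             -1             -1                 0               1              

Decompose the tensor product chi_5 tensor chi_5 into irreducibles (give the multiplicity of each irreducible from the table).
chi_5 tensor chi_5 = chi_1 + chi_3 + chi_4 + chi_5 (all other irreducibles have multiplicity 0).

Details: The character of a tensor product is the pointwise product (chi_5 * chi_5)(C) = chi_5(C) * chi_5(C):
  {e}: (3)*(3), (ab): (-1)*(-1), (ab)(cd): (-1)*(-1), (abc): (0)*(0), (abcd): (1)*(1)
so (chi_5 * chi_5) takes values
  {e} -> 9, (ab) -> 1, (ab)(cd) -> 1, (abc) -> 0, (abcd) -> 1.
Now take the inner product of this character with each irreducible chi from the table, <chi_5*chi_5, chi> = (1/24) sum_C |C| (chi_5*chi_5)(C) conj(chi(C)):
  <chi_5*chi_5, chi_1> = (1/24)[1*(9)*conj(1) + 6*(1)*conj(1) + 3*(1)*conj(1) + 8*(0)*conj(1) + 6*(1)*conj(1)]
      = (1/24)[(9) + (6) + (3) + (0) + (6)] = 24/24 = 1
  <chi_5*chi_5, chi_2> = (1/24)[1*(9)*conj(1) + 6*(1)*conj(-1) + 3*(1)*conj(1) + 8*(0)*conj(1) + 6*(1)*conj(-1)]
      = (1/24)[(9) + (-6) + (3) + (0) + (-6)] = 0/24 = 0
  <chi_5*chi_5, chi_3> = (1/24)[1*(9)*conj(2) + 6*(1)*conj(0) + 3*(1)*conj(2) + 8*(0)*conj(-1) + 6*(1)*conj(0)]
      = (1/24)[(18) + (0) + (6) + (0) + (0)] = 24/24 = 1
  <chi_5*chi_5, chi_4> = (1/24)[1*(9)*conj(3) + 6*(1)*conj(1) + 3*(1)*conj(-1) + 8*(0)*conj(0) + 6*(1)*conj(-1)]
      = (1/24)[(27) + (6) + (-3) + (0) + (-6)] = 24/24 = 1
  <chi_5*chi_5, chi_5> = (1/24)[1*(9)*conj(3) + 6*(1)*conj(-1) + 3*(1)*conj(-1) + 8*(0)*conj(0) + 6*(1)*conj(1)]
      = (1/24)[(27) + (-6) + (-3) + (0) + (6)] = 24/24 = 1
Hence the multiplicities are chi_1: 1, chi_3: 1, chi_4: 1, chi_5: 1. Dimension check: dim(chi_5)*dim(chi_5) = 3*3 = 9 and sum (mult * dim) = 1*1 + 1*2 + 1*3 + 1*3 = 9.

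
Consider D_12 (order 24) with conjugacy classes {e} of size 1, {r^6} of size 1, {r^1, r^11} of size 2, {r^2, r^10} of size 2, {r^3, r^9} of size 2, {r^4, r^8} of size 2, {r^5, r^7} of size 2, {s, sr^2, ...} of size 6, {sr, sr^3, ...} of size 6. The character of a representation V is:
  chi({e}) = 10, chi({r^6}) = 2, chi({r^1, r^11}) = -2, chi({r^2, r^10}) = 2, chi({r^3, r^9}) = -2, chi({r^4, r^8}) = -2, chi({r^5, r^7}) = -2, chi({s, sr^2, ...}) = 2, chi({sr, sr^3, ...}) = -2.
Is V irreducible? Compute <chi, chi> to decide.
Not irreducible (reducible): <chi, chi> = 8 > 1.

Solution. <chi, chi> = (1/|G|) sum_C |C| * |chi(C)|^2 = (1/24)[1*|10|^2 + 1*|2|^2 + 2*|-2|^2 + 2*|2|^2 + 2*|-2|^2 + 2*|-2|^2 + 2*|-2|^2 + 6*|2|^2 + 6*|-2|^2]
  = (1/24)[(100) + (4) + (8) + (8) + (8) + (8) + (8) + (24) + (24)] = 192/24 = 8.
A character is irreducible iff <chi, chi> = 1, so this representation is reducible.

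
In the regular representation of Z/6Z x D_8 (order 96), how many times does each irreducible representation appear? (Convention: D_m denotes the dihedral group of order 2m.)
Each irreducible V_i of dimension d_i appears with multiplicity d_i, i.e. rho_reg = (direct sum over all irreducibles V_i) d_i V_i. The irreducible dimensions for Z/6Z x D_8 are 1, 1, 1, 1, 1, 1, 1, 1, 1, 1, 1, 1, 1, 1, 1, 1, 1, 1, 1, 1, 1, 1, 1, 1, 2, 2, 2, 2, 2, 2, 2, 2, 2, 2, 2, 2, 2, 2, 2, 2, 2, 2: 24 irreducibles of dimension 1, each with multiplicity 1; 18 irreducibles of dimension 2, each with multiplicity 2. Total dimension 24*1*1 + 18*2*2 = 96 = |G|.

Working: General theorem: in the regular representation of a finite group G, each irreducible appears with multiplicity equal to its dimension. Check: dim(rho_reg) = sum d_i^2 = 1 + 1 + 1 + 1 + 1 + 1 + 1 + 1 + 1 + 1 + 1 + 1 + 1 + 1 + 1 + 1 + 1 + 1 + 1 + 1 + 1 + 1 + 1 + 1 + 4 + 4 + 4 + 4 + 4 + 4 + 4 + 4 + 4 + 4 + 4 + 4 + 4 + 4 + 4 + 4 + 4 + 4 = 96 = |G|.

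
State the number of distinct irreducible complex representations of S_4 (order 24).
5

The number of irreducible complex representations of a finite group equals its number of conjugacy classes. Conjugacy classes in S_4 correspond to cycle types, i.e. partitions of 4; there are p(4) = 5 of them, so S_4 (order 24) has exactly 5 irreducible complex representations.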